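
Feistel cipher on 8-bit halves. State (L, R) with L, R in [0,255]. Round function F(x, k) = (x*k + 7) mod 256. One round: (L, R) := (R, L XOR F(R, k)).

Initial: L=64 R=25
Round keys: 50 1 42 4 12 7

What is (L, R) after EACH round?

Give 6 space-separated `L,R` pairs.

Round 1 (k=50): L=25 R=169
Round 2 (k=1): L=169 R=169
Round 3 (k=42): L=169 R=104
Round 4 (k=4): L=104 R=14
Round 5 (k=12): L=14 R=199
Round 6 (k=7): L=199 R=118

Answer: 25,169 169,169 169,104 104,14 14,199 199,118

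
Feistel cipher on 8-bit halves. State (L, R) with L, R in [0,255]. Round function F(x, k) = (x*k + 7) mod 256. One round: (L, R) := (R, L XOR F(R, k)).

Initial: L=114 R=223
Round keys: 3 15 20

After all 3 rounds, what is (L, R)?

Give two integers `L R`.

Round 1 (k=3): L=223 R=214
Round 2 (k=15): L=214 R=78
Round 3 (k=20): L=78 R=201

Answer: 78 201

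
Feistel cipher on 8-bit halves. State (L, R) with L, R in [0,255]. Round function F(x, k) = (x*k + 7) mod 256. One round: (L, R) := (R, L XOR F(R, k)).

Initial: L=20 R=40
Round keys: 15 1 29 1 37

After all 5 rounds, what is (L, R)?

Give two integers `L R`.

Round 1 (k=15): L=40 R=75
Round 2 (k=1): L=75 R=122
Round 3 (k=29): L=122 R=146
Round 4 (k=1): L=146 R=227
Round 5 (k=37): L=227 R=68

Answer: 227 68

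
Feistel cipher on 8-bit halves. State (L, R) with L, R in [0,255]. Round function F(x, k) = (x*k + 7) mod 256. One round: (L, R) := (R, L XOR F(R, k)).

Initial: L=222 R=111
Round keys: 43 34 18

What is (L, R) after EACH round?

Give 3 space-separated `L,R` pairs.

Answer: 111,114 114,68 68,189

Derivation:
Round 1 (k=43): L=111 R=114
Round 2 (k=34): L=114 R=68
Round 3 (k=18): L=68 R=189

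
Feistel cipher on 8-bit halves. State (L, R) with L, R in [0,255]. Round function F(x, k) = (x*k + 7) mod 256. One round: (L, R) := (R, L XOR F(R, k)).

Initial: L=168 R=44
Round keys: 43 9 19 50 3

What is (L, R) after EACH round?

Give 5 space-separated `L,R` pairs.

Round 1 (k=43): L=44 R=195
Round 2 (k=9): L=195 R=206
Round 3 (k=19): L=206 R=146
Round 4 (k=50): L=146 R=69
Round 5 (k=3): L=69 R=68

Answer: 44,195 195,206 206,146 146,69 69,68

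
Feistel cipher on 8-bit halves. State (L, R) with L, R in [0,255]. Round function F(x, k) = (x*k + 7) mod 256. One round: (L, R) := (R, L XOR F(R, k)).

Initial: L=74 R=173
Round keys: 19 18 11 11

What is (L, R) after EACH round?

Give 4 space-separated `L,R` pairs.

Round 1 (k=19): L=173 R=148
Round 2 (k=18): L=148 R=194
Round 3 (k=11): L=194 R=201
Round 4 (k=11): L=201 R=104

Answer: 173,148 148,194 194,201 201,104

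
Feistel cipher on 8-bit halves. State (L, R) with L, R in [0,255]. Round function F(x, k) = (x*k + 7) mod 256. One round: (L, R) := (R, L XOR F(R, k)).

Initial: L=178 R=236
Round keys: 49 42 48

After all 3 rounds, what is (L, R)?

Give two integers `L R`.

Answer: 221 246

Derivation:
Round 1 (k=49): L=236 R=129
Round 2 (k=42): L=129 R=221
Round 3 (k=48): L=221 R=246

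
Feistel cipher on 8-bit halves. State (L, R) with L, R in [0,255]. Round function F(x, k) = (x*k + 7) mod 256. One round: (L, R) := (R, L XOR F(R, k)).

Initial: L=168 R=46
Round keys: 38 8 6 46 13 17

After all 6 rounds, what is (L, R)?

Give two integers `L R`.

Answer: 199 100

Derivation:
Round 1 (k=38): L=46 R=115
Round 2 (k=8): L=115 R=177
Round 3 (k=6): L=177 R=94
Round 4 (k=46): L=94 R=90
Round 5 (k=13): L=90 R=199
Round 6 (k=17): L=199 R=100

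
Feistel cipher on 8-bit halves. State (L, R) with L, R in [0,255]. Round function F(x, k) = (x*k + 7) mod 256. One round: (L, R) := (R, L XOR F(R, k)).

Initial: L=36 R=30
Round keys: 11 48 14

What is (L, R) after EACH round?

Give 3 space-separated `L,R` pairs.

Answer: 30,117 117,233 233,176

Derivation:
Round 1 (k=11): L=30 R=117
Round 2 (k=48): L=117 R=233
Round 3 (k=14): L=233 R=176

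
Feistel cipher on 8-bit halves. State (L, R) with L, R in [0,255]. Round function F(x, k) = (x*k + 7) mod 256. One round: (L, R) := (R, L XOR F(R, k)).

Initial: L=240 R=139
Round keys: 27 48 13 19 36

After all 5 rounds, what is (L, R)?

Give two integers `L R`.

Answer: 236 84

Derivation:
Round 1 (k=27): L=139 R=64
Round 2 (k=48): L=64 R=140
Round 3 (k=13): L=140 R=99
Round 4 (k=19): L=99 R=236
Round 5 (k=36): L=236 R=84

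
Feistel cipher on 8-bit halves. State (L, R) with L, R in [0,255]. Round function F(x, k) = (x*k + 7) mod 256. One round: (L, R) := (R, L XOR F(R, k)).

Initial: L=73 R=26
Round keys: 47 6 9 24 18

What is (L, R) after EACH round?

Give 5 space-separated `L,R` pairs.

Round 1 (k=47): L=26 R=132
Round 2 (k=6): L=132 R=5
Round 3 (k=9): L=5 R=176
Round 4 (k=24): L=176 R=130
Round 5 (k=18): L=130 R=155

Answer: 26,132 132,5 5,176 176,130 130,155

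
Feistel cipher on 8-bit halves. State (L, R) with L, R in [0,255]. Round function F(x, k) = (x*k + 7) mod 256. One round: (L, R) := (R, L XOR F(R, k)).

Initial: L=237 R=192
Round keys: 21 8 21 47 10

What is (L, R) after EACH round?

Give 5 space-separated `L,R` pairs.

Round 1 (k=21): L=192 R=42
Round 2 (k=8): L=42 R=151
Round 3 (k=21): L=151 R=64
Round 4 (k=47): L=64 R=80
Round 5 (k=10): L=80 R=103

Answer: 192,42 42,151 151,64 64,80 80,103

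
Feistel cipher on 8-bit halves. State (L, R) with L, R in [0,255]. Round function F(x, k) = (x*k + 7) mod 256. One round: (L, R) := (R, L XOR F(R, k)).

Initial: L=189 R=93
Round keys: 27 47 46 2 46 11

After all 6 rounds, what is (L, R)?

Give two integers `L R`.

Answer: 189 84

Derivation:
Round 1 (k=27): L=93 R=107
Round 2 (k=47): L=107 R=241
Round 3 (k=46): L=241 R=62
Round 4 (k=2): L=62 R=114
Round 5 (k=46): L=114 R=189
Round 6 (k=11): L=189 R=84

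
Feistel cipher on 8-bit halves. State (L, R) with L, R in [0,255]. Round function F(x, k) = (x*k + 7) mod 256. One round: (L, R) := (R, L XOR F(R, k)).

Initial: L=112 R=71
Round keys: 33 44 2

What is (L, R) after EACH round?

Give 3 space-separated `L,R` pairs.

Round 1 (k=33): L=71 R=94
Round 2 (k=44): L=94 R=104
Round 3 (k=2): L=104 R=137

Answer: 71,94 94,104 104,137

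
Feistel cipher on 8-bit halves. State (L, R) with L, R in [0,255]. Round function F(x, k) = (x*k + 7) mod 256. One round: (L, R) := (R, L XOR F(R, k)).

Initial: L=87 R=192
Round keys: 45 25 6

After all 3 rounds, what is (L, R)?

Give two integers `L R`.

Round 1 (k=45): L=192 R=144
Round 2 (k=25): L=144 R=215
Round 3 (k=6): L=215 R=129

Answer: 215 129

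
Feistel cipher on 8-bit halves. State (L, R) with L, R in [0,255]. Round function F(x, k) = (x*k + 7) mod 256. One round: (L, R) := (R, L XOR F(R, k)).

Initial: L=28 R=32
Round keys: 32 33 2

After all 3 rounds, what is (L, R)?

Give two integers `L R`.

Answer: 162 80

Derivation:
Round 1 (k=32): L=32 R=27
Round 2 (k=33): L=27 R=162
Round 3 (k=2): L=162 R=80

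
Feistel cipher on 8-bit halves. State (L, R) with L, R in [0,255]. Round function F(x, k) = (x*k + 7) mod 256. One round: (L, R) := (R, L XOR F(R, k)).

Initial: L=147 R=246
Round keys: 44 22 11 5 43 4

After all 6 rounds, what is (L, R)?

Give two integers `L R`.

Round 1 (k=44): L=246 R=220
Round 2 (k=22): L=220 R=25
Round 3 (k=11): L=25 R=198
Round 4 (k=5): L=198 R=252
Round 5 (k=43): L=252 R=157
Round 6 (k=4): L=157 R=135

Answer: 157 135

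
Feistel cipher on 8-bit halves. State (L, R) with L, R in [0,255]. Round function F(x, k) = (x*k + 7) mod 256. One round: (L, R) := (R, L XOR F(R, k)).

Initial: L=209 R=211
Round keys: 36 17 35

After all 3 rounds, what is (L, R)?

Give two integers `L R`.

Round 1 (k=36): L=211 R=98
Round 2 (k=17): L=98 R=90
Round 3 (k=35): L=90 R=55

Answer: 90 55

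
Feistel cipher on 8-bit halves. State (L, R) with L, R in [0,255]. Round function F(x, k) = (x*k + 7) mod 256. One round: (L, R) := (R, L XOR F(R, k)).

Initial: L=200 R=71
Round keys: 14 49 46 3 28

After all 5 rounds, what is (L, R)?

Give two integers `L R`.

Answer: 48 255

Derivation:
Round 1 (k=14): L=71 R=33
Round 2 (k=49): L=33 R=31
Round 3 (k=46): L=31 R=184
Round 4 (k=3): L=184 R=48
Round 5 (k=28): L=48 R=255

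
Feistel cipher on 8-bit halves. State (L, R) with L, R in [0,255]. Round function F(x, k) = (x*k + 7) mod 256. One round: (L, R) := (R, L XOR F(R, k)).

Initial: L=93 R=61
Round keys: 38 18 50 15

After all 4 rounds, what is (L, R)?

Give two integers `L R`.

Round 1 (k=38): L=61 R=72
Round 2 (k=18): L=72 R=42
Round 3 (k=50): L=42 R=115
Round 4 (k=15): L=115 R=238

Answer: 115 238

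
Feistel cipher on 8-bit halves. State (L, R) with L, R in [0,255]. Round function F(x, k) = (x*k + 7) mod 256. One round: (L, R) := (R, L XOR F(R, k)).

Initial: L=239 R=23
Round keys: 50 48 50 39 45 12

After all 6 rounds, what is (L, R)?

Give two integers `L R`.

Answer: 156 37

Derivation:
Round 1 (k=50): L=23 R=106
Round 2 (k=48): L=106 R=240
Round 3 (k=50): L=240 R=141
Round 4 (k=39): L=141 R=114
Round 5 (k=45): L=114 R=156
Round 6 (k=12): L=156 R=37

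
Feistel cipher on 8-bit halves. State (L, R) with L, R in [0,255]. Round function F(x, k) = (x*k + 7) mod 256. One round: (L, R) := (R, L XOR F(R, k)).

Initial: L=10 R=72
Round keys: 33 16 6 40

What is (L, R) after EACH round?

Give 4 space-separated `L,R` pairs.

Answer: 72,69 69,31 31,132 132,184

Derivation:
Round 1 (k=33): L=72 R=69
Round 2 (k=16): L=69 R=31
Round 3 (k=6): L=31 R=132
Round 4 (k=40): L=132 R=184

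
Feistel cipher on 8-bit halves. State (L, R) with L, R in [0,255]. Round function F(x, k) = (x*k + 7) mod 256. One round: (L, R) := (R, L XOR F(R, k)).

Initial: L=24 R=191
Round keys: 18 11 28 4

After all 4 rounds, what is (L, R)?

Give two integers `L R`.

Round 1 (k=18): L=191 R=109
Round 2 (k=11): L=109 R=9
Round 3 (k=28): L=9 R=110
Round 4 (k=4): L=110 R=182

Answer: 110 182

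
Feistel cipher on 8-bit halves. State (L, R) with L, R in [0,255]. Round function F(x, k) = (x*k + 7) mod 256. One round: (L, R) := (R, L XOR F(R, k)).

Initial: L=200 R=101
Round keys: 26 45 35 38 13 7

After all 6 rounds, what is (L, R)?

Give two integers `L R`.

Answer: 228 155

Derivation:
Round 1 (k=26): L=101 R=129
Round 2 (k=45): L=129 R=209
Round 3 (k=35): L=209 R=27
Round 4 (k=38): L=27 R=216
Round 5 (k=13): L=216 R=228
Round 6 (k=7): L=228 R=155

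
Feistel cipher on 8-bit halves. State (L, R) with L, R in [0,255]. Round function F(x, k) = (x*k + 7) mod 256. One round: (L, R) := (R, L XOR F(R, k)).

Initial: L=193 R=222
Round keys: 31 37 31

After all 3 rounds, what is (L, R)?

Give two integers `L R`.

Round 1 (k=31): L=222 R=40
Round 2 (k=37): L=40 R=17
Round 3 (k=31): L=17 R=62

Answer: 17 62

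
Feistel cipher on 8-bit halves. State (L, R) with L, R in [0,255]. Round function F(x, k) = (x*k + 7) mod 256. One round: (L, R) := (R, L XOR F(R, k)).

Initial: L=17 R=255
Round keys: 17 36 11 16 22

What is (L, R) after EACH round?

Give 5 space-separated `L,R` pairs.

Round 1 (k=17): L=255 R=231
Round 2 (k=36): L=231 R=124
Round 3 (k=11): L=124 R=188
Round 4 (k=16): L=188 R=187
Round 5 (k=22): L=187 R=165

Answer: 255,231 231,124 124,188 188,187 187,165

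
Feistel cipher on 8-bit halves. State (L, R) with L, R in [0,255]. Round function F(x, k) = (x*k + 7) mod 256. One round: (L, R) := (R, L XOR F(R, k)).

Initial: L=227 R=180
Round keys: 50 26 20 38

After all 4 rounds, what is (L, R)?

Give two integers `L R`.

Answer: 47 10

Derivation:
Round 1 (k=50): L=180 R=204
Round 2 (k=26): L=204 R=11
Round 3 (k=20): L=11 R=47
Round 4 (k=38): L=47 R=10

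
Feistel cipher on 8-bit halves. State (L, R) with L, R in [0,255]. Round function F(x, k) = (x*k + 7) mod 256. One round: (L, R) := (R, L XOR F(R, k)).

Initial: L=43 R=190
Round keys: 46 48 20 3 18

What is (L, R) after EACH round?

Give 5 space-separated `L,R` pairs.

Round 1 (k=46): L=190 R=0
Round 2 (k=48): L=0 R=185
Round 3 (k=20): L=185 R=123
Round 4 (k=3): L=123 R=193
Round 5 (k=18): L=193 R=226

Answer: 190,0 0,185 185,123 123,193 193,226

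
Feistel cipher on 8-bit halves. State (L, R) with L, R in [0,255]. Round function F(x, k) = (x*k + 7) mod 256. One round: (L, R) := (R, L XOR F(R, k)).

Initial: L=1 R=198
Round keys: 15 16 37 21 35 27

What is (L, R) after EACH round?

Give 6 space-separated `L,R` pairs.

Round 1 (k=15): L=198 R=160
Round 2 (k=16): L=160 R=193
Round 3 (k=37): L=193 R=76
Round 4 (k=21): L=76 R=130
Round 5 (k=35): L=130 R=129
Round 6 (k=27): L=129 R=32

Answer: 198,160 160,193 193,76 76,130 130,129 129,32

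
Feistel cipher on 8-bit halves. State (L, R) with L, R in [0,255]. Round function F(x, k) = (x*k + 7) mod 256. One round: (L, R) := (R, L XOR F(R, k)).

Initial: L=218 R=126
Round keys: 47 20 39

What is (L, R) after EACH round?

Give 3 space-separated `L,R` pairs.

Round 1 (k=47): L=126 R=243
Round 2 (k=20): L=243 R=125
Round 3 (k=39): L=125 R=225

Answer: 126,243 243,125 125,225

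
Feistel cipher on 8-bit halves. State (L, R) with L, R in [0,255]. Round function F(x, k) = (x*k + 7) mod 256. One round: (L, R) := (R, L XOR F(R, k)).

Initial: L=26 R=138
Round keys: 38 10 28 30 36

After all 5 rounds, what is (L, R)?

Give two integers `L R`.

Round 1 (k=38): L=138 R=153
Round 2 (k=10): L=153 R=139
Round 3 (k=28): L=139 R=162
Round 4 (k=30): L=162 R=136
Round 5 (k=36): L=136 R=133

Answer: 136 133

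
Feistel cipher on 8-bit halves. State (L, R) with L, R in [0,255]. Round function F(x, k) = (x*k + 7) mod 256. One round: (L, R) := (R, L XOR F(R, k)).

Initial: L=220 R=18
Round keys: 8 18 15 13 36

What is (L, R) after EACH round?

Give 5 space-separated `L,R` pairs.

Round 1 (k=8): L=18 R=75
Round 2 (k=18): L=75 R=95
Round 3 (k=15): L=95 R=211
Round 4 (k=13): L=211 R=225
Round 5 (k=36): L=225 R=120

Answer: 18,75 75,95 95,211 211,225 225,120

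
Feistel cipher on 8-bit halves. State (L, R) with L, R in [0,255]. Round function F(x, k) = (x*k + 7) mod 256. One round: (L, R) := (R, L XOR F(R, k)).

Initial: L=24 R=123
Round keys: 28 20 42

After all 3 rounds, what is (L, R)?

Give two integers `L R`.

Answer: 184 84

Derivation:
Round 1 (k=28): L=123 R=99
Round 2 (k=20): L=99 R=184
Round 3 (k=42): L=184 R=84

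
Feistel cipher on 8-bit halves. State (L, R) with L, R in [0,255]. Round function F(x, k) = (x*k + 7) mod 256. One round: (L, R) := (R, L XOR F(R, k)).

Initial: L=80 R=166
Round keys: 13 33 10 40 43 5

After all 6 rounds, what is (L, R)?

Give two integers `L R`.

Answer: 168 18

Derivation:
Round 1 (k=13): L=166 R=37
Round 2 (k=33): L=37 R=106
Round 3 (k=10): L=106 R=14
Round 4 (k=40): L=14 R=93
Round 5 (k=43): L=93 R=168
Round 6 (k=5): L=168 R=18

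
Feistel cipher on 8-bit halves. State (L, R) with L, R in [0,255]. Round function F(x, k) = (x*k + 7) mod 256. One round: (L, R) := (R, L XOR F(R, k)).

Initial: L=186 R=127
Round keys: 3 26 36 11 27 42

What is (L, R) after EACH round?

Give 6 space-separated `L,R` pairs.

Round 1 (k=3): L=127 R=62
Round 2 (k=26): L=62 R=44
Round 3 (k=36): L=44 R=9
Round 4 (k=11): L=9 R=70
Round 5 (k=27): L=70 R=96
Round 6 (k=42): L=96 R=129

Answer: 127,62 62,44 44,9 9,70 70,96 96,129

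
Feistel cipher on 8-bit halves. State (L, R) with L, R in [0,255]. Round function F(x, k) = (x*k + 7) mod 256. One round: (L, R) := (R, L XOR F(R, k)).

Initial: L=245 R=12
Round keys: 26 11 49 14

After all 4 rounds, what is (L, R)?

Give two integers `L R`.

Round 1 (k=26): L=12 R=202
Round 2 (k=11): L=202 R=185
Round 3 (k=49): L=185 R=186
Round 4 (k=14): L=186 R=138

Answer: 186 138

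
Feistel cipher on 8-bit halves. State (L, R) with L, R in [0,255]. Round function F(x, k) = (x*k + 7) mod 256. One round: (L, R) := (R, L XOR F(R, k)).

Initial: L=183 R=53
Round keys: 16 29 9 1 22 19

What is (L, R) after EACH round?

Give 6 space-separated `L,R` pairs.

Answer: 53,224 224,82 82,9 9,66 66,186 186,151

Derivation:
Round 1 (k=16): L=53 R=224
Round 2 (k=29): L=224 R=82
Round 3 (k=9): L=82 R=9
Round 4 (k=1): L=9 R=66
Round 5 (k=22): L=66 R=186
Round 6 (k=19): L=186 R=151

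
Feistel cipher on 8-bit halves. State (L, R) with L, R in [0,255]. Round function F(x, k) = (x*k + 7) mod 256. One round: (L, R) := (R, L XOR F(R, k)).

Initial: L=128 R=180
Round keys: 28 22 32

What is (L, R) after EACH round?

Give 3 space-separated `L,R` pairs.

Round 1 (k=28): L=180 R=55
Round 2 (k=22): L=55 R=117
Round 3 (k=32): L=117 R=144

Answer: 180,55 55,117 117,144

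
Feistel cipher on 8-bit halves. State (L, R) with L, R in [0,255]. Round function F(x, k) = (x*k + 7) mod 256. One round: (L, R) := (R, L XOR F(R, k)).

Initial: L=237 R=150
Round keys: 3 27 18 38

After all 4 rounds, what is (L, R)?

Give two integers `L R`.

Round 1 (k=3): L=150 R=36
Round 2 (k=27): L=36 R=69
Round 3 (k=18): L=69 R=197
Round 4 (k=38): L=197 R=0

Answer: 197 0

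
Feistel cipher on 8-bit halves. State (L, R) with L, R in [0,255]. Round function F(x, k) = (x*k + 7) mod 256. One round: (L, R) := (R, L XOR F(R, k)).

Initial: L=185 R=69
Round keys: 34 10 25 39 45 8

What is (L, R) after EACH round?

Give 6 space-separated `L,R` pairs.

Round 1 (k=34): L=69 R=136
Round 2 (k=10): L=136 R=18
Round 3 (k=25): L=18 R=65
Round 4 (k=39): L=65 R=252
Round 5 (k=45): L=252 R=18
Round 6 (k=8): L=18 R=107

Answer: 69,136 136,18 18,65 65,252 252,18 18,107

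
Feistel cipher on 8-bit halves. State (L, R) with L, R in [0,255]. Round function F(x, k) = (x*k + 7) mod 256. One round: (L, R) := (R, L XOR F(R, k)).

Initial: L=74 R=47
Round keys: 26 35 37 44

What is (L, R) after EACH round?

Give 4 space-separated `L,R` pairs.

Round 1 (k=26): L=47 R=135
Round 2 (k=35): L=135 R=83
Round 3 (k=37): L=83 R=129
Round 4 (k=44): L=129 R=96

Answer: 47,135 135,83 83,129 129,96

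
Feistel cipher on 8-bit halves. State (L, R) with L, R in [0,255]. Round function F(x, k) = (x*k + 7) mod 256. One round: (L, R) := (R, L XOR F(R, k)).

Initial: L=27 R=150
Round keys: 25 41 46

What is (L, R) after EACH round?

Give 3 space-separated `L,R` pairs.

Round 1 (k=25): L=150 R=182
Round 2 (k=41): L=182 R=187
Round 3 (k=46): L=187 R=23

Answer: 150,182 182,187 187,23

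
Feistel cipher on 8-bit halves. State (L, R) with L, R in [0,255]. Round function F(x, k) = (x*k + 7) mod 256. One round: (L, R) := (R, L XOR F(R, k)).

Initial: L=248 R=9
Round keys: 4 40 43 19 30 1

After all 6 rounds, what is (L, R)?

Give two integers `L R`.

Round 1 (k=4): L=9 R=211
Round 2 (k=40): L=211 R=246
Round 3 (k=43): L=246 R=138
Round 4 (k=19): L=138 R=179
Round 5 (k=30): L=179 R=139
Round 6 (k=1): L=139 R=33

Answer: 139 33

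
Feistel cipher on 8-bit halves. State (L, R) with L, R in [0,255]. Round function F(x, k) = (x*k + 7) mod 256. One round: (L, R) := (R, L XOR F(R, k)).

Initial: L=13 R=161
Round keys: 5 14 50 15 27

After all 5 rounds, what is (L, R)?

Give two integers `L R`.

Answer: 45 72

Derivation:
Round 1 (k=5): L=161 R=33
Round 2 (k=14): L=33 R=116
Round 3 (k=50): L=116 R=142
Round 4 (k=15): L=142 R=45
Round 5 (k=27): L=45 R=72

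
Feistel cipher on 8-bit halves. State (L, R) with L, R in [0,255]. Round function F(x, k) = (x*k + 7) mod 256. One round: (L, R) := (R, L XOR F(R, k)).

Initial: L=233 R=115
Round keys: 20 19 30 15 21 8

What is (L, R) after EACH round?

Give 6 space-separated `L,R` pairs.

Round 1 (k=20): L=115 R=234
Round 2 (k=19): L=234 R=22
Round 3 (k=30): L=22 R=113
Round 4 (k=15): L=113 R=176
Round 5 (k=21): L=176 R=6
Round 6 (k=8): L=6 R=135

Answer: 115,234 234,22 22,113 113,176 176,6 6,135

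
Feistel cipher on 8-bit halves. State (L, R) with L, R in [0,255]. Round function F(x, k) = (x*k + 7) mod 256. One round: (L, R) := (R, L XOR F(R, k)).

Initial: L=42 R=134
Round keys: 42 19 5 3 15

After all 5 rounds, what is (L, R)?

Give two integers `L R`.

Answer: 217 124

Derivation:
Round 1 (k=42): L=134 R=41
Round 2 (k=19): L=41 R=148
Round 3 (k=5): L=148 R=194
Round 4 (k=3): L=194 R=217
Round 5 (k=15): L=217 R=124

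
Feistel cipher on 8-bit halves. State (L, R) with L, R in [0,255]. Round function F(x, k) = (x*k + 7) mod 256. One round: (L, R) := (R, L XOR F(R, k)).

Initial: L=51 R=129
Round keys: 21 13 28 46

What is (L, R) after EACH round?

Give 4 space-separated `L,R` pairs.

Answer: 129,175 175,107 107,20 20,244

Derivation:
Round 1 (k=21): L=129 R=175
Round 2 (k=13): L=175 R=107
Round 3 (k=28): L=107 R=20
Round 4 (k=46): L=20 R=244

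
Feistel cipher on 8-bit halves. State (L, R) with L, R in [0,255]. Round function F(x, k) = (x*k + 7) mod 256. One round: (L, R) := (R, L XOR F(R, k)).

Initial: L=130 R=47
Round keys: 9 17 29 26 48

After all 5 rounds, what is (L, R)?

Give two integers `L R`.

Round 1 (k=9): L=47 R=44
Round 2 (k=17): L=44 R=220
Round 3 (k=29): L=220 R=223
Round 4 (k=26): L=223 R=113
Round 5 (k=48): L=113 R=232

Answer: 113 232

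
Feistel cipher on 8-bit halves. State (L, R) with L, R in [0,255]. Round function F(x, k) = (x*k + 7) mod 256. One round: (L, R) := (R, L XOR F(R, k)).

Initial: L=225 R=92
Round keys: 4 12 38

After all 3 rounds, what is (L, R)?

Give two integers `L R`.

Round 1 (k=4): L=92 R=150
Round 2 (k=12): L=150 R=83
Round 3 (k=38): L=83 R=207

Answer: 83 207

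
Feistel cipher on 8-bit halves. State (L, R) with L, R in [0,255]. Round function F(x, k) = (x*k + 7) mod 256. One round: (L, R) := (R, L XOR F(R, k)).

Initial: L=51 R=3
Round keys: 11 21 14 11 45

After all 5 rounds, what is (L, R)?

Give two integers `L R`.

Round 1 (k=11): L=3 R=27
Round 2 (k=21): L=27 R=61
Round 3 (k=14): L=61 R=70
Round 4 (k=11): L=70 R=52
Round 5 (k=45): L=52 R=109

Answer: 52 109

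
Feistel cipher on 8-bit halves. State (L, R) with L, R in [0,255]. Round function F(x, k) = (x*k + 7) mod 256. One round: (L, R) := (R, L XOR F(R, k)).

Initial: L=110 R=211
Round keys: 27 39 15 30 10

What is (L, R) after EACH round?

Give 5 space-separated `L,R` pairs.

Answer: 211,38 38,2 2,3 3,99 99,230

Derivation:
Round 1 (k=27): L=211 R=38
Round 2 (k=39): L=38 R=2
Round 3 (k=15): L=2 R=3
Round 4 (k=30): L=3 R=99
Round 5 (k=10): L=99 R=230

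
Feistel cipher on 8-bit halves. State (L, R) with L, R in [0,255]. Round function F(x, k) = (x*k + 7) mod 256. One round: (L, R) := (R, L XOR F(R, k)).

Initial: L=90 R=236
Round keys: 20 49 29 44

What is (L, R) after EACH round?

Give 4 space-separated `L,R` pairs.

Answer: 236,45 45,72 72,2 2,23

Derivation:
Round 1 (k=20): L=236 R=45
Round 2 (k=49): L=45 R=72
Round 3 (k=29): L=72 R=2
Round 4 (k=44): L=2 R=23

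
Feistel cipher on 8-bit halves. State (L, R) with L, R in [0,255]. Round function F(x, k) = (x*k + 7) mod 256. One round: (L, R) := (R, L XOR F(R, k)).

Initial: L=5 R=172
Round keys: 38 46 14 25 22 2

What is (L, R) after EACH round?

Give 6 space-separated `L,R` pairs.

Round 1 (k=38): L=172 R=138
Round 2 (k=46): L=138 R=127
Round 3 (k=14): L=127 R=115
Round 4 (k=25): L=115 R=61
Round 5 (k=22): L=61 R=54
Round 6 (k=2): L=54 R=78

Answer: 172,138 138,127 127,115 115,61 61,54 54,78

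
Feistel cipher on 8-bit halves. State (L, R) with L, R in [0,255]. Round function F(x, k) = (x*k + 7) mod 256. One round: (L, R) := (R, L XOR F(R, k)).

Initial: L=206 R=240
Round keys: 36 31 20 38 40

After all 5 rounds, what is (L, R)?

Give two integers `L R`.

Round 1 (k=36): L=240 R=9
Round 2 (k=31): L=9 R=238
Round 3 (k=20): L=238 R=150
Round 4 (k=38): L=150 R=165
Round 5 (k=40): L=165 R=89

Answer: 165 89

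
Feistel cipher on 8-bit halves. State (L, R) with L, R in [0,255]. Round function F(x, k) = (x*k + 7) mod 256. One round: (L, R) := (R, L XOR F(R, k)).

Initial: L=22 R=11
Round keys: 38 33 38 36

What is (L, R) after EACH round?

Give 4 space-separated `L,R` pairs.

Answer: 11,191 191,173 173,10 10,194

Derivation:
Round 1 (k=38): L=11 R=191
Round 2 (k=33): L=191 R=173
Round 3 (k=38): L=173 R=10
Round 4 (k=36): L=10 R=194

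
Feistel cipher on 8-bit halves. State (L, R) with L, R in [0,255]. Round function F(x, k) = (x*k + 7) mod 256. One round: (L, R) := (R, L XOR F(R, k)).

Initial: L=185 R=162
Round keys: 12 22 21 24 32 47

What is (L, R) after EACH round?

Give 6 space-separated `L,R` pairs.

Round 1 (k=12): L=162 R=38
Round 2 (k=22): L=38 R=233
Round 3 (k=21): L=233 R=2
Round 4 (k=24): L=2 R=222
Round 5 (k=32): L=222 R=197
Round 6 (k=47): L=197 R=236

Answer: 162,38 38,233 233,2 2,222 222,197 197,236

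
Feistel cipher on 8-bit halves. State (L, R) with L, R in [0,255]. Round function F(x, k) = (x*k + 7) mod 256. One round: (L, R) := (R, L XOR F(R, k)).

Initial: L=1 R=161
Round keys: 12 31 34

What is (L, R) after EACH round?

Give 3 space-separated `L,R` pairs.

Round 1 (k=12): L=161 R=146
Round 2 (k=31): L=146 R=20
Round 3 (k=34): L=20 R=61

Answer: 161,146 146,20 20,61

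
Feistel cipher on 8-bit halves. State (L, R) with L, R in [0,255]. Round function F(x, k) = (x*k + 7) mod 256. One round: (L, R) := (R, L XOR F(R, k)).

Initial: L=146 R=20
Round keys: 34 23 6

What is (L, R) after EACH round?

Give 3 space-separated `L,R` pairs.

Round 1 (k=34): L=20 R=61
Round 2 (k=23): L=61 R=150
Round 3 (k=6): L=150 R=182

Answer: 20,61 61,150 150,182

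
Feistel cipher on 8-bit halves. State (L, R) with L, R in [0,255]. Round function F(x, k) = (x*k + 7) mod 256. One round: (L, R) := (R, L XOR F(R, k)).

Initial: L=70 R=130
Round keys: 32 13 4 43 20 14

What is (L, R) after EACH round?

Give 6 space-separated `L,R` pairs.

Round 1 (k=32): L=130 R=1
Round 2 (k=13): L=1 R=150
Round 3 (k=4): L=150 R=94
Round 4 (k=43): L=94 R=71
Round 5 (k=20): L=71 R=205
Round 6 (k=14): L=205 R=122

Answer: 130,1 1,150 150,94 94,71 71,205 205,122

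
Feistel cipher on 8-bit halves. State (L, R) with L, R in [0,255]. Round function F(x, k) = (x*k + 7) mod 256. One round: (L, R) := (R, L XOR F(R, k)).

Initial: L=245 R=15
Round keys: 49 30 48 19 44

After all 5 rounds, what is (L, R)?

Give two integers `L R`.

Round 1 (k=49): L=15 R=19
Round 2 (k=30): L=19 R=78
Round 3 (k=48): L=78 R=180
Round 4 (k=19): L=180 R=45
Round 5 (k=44): L=45 R=119

Answer: 45 119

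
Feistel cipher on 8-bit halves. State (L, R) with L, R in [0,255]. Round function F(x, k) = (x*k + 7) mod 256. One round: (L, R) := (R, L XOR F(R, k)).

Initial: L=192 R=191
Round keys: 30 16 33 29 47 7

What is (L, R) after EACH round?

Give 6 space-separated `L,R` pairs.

Round 1 (k=30): L=191 R=169
Round 2 (k=16): L=169 R=40
Round 3 (k=33): L=40 R=134
Round 4 (k=29): L=134 R=29
Round 5 (k=47): L=29 R=220
Round 6 (k=7): L=220 R=22

Answer: 191,169 169,40 40,134 134,29 29,220 220,22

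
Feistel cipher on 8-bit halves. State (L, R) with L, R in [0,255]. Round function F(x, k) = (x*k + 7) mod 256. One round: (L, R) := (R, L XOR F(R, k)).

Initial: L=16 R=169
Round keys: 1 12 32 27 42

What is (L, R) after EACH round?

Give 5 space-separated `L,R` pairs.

Round 1 (k=1): L=169 R=160
Round 2 (k=12): L=160 R=46
Round 3 (k=32): L=46 R=103
Round 4 (k=27): L=103 R=202
Round 5 (k=42): L=202 R=76

Answer: 169,160 160,46 46,103 103,202 202,76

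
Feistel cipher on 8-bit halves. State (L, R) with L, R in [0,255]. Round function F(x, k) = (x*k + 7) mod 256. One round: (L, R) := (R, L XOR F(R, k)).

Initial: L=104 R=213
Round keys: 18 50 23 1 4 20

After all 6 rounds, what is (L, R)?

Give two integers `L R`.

Round 1 (k=18): L=213 R=105
Round 2 (k=50): L=105 R=92
Round 3 (k=23): L=92 R=34
Round 4 (k=1): L=34 R=117
Round 5 (k=4): L=117 R=249
Round 6 (k=20): L=249 R=14

Answer: 249 14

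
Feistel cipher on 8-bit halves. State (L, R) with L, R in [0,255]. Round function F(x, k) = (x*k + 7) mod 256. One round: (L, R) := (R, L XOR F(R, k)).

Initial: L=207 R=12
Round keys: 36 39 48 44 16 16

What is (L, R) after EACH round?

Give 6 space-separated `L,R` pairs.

Round 1 (k=36): L=12 R=120
Round 2 (k=39): L=120 R=67
Round 3 (k=48): L=67 R=239
Round 4 (k=44): L=239 R=88
Round 5 (k=16): L=88 R=104
Round 6 (k=16): L=104 R=223

Answer: 12,120 120,67 67,239 239,88 88,104 104,223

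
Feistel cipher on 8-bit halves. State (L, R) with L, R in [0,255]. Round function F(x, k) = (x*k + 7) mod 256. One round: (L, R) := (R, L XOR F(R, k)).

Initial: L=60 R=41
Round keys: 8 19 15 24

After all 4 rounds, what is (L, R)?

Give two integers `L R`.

Round 1 (k=8): L=41 R=115
Round 2 (k=19): L=115 R=185
Round 3 (k=15): L=185 R=173
Round 4 (k=24): L=173 R=134

Answer: 173 134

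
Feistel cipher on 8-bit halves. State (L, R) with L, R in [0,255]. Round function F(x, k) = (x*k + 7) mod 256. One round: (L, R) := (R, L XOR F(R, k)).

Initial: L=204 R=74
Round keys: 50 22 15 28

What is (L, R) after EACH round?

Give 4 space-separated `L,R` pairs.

Answer: 74,183 183,139 139,155 155,112

Derivation:
Round 1 (k=50): L=74 R=183
Round 2 (k=22): L=183 R=139
Round 3 (k=15): L=139 R=155
Round 4 (k=28): L=155 R=112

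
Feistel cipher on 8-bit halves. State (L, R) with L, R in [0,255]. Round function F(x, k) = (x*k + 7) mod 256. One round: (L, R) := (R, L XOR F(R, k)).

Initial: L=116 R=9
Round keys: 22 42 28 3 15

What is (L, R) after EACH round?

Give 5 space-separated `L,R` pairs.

Answer: 9,185 185,104 104,222 222,201 201,16

Derivation:
Round 1 (k=22): L=9 R=185
Round 2 (k=42): L=185 R=104
Round 3 (k=28): L=104 R=222
Round 4 (k=3): L=222 R=201
Round 5 (k=15): L=201 R=16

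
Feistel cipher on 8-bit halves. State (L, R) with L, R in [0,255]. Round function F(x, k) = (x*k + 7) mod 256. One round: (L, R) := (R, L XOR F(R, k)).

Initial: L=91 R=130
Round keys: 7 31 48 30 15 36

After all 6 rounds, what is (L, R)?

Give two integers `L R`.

Round 1 (k=7): L=130 R=206
Round 2 (k=31): L=206 R=123
Round 3 (k=48): L=123 R=217
Round 4 (k=30): L=217 R=14
Round 5 (k=15): L=14 R=0
Round 6 (k=36): L=0 R=9

Answer: 0 9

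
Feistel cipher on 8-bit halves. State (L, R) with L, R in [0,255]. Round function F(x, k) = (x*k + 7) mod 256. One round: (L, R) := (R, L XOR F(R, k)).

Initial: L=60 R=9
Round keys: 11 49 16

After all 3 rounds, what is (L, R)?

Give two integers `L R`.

Round 1 (k=11): L=9 R=86
Round 2 (k=49): L=86 R=116
Round 3 (k=16): L=116 R=17

Answer: 116 17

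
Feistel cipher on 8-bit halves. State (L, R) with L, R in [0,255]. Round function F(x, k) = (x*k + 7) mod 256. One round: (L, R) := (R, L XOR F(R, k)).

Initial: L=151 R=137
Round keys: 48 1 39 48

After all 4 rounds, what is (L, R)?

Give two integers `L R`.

Round 1 (k=48): L=137 R=32
Round 2 (k=1): L=32 R=174
Round 3 (k=39): L=174 R=169
Round 4 (k=48): L=169 R=25

Answer: 169 25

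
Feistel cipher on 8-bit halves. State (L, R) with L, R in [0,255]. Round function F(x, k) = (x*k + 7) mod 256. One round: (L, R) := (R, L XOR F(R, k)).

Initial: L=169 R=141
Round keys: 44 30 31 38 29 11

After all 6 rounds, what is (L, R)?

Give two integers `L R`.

Round 1 (k=44): L=141 R=234
Round 2 (k=30): L=234 R=254
Round 3 (k=31): L=254 R=35
Round 4 (k=38): L=35 R=199
Round 5 (k=29): L=199 R=177
Round 6 (k=11): L=177 R=101

Answer: 177 101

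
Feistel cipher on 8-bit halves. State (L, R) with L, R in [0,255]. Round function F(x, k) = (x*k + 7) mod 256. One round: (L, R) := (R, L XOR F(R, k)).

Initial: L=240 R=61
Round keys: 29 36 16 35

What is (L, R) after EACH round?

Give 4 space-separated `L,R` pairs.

Round 1 (k=29): L=61 R=0
Round 2 (k=36): L=0 R=58
Round 3 (k=16): L=58 R=167
Round 4 (k=35): L=167 R=230

Answer: 61,0 0,58 58,167 167,230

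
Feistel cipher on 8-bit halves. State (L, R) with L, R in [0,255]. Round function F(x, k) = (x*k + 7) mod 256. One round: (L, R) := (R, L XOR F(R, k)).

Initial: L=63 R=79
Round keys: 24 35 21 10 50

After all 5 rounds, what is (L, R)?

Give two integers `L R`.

Round 1 (k=24): L=79 R=80
Round 2 (k=35): L=80 R=184
Round 3 (k=21): L=184 R=79
Round 4 (k=10): L=79 R=165
Round 5 (k=50): L=165 R=14

Answer: 165 14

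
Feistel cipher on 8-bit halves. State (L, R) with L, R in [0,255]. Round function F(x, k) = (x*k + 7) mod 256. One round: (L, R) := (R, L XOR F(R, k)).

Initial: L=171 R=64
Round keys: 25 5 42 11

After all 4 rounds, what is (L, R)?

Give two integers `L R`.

Answer: 169 169

Derivation:
Round 1 (k=25): L=64 R=236
Round 2 (k=5): L=236 R=227
Round 3 (k=42): L=227 R=169
Round 4 (k=11): L=169 R=169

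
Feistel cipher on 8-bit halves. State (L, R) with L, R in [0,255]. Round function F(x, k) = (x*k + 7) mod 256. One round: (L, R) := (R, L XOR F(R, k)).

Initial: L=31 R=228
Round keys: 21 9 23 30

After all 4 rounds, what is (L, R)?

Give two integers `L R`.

Round 1 (k=21): L=228 R=164
Round 2 (k=9): L=164 R=47
Round 3 (k=23): L=47 R=228
Round 4 (k=30): L=228 R=144

Answer: 228 144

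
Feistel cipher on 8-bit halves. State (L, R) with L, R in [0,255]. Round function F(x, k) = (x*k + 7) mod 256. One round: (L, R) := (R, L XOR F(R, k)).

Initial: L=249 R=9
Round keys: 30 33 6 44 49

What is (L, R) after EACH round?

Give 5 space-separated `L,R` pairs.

Round 1 (k=30): L=9 R=236
Round 2 (k=33): L=236 R=122
Round 3 (k=6): L=122 R=15
Round 4 (k=44): L=15 R=225
Round 5 (k=49): L=225 R=23

Answer: 9,236 236,122 122,15 15,225 225,23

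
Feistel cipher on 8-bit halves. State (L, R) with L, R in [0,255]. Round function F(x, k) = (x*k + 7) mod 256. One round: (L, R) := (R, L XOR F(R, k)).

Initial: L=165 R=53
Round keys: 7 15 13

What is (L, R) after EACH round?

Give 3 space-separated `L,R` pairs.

Round 1 (k=7): L=53 R=223
Round 2 (k=15): L=223 R=45
Round 3 (k=13): L=45 R=143

Answer: 53,223 223,45 45,143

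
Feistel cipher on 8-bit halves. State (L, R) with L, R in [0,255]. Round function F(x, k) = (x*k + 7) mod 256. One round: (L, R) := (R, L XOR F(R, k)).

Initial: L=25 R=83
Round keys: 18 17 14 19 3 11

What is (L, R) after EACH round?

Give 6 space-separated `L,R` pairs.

Round 1 (k=18): L=83 R=196
Round 2 (k=17): L=196 R=88
Round 3 (k=14): L=88 R=19
Round 4 (k=19): L=19 R=40
Round 5 (k=3): L=40 R=108
Round 6 (k=11): L=108 R=131

Answer: 83,196 196,88 88,19 19,40 40,108 108,131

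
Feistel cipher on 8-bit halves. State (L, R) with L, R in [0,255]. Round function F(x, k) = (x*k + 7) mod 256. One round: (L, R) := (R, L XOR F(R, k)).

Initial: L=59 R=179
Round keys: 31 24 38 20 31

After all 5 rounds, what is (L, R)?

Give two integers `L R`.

Round 1 (k=31): L=179 R=143
Round 2 (k=24): L=143 R=220
Round 3 (k=38): L=220 R=32
Round 4 (k=20): L=32 R=91
Round 5 (k=31): L=91 R=44

Answer: 91 44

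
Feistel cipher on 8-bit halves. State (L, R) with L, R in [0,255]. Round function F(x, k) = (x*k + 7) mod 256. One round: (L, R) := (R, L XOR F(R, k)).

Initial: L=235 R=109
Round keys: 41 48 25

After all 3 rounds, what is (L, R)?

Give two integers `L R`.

Answer: 58 38

Derivation:
Round 1 (k=41): L=109 R=151
Round 2 (k=48): L=151 R=58
Round 3 (k=25): L=58 R=38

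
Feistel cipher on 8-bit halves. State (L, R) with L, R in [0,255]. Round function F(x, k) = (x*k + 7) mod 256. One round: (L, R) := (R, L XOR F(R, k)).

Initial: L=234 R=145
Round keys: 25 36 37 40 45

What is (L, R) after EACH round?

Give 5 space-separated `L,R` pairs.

Round 1 (k=25): L=145 R=218
Round 2 (k=36): L=218 R=62
Round 3 (k=37): L=62 R=39
Round 4 (k=40): L=39 R=33
Round 5 (k=45): L=33 R=243

Answer: 145,218 218,62 62,39 39,33 33,243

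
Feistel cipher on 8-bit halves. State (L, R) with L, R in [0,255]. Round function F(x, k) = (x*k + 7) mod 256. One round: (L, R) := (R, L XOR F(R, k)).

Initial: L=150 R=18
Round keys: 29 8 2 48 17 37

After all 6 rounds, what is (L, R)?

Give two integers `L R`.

Round 1 (k=29): L=18 R=135
Round 2 (k=8): L=135 R=45
Round 3 (k=2): L=45 R=230
Round 4 (k=48): L=230 R=10
Round 5 (k=17): L=10 R=87
Round 6 (k=37): L=87 R=144

Answer: 87 144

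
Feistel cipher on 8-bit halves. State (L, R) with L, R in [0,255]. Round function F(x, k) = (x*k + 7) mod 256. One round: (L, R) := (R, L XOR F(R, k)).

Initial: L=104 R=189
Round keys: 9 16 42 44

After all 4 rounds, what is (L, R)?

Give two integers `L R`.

Answer: 207 97

Derivation:
Round 1 (k=9): L=189 R=196
Round 2 (k=16): L=196 R=250
Round 3 (k=42): L=250 R=207
Round 4 (k=44): L=207 R=97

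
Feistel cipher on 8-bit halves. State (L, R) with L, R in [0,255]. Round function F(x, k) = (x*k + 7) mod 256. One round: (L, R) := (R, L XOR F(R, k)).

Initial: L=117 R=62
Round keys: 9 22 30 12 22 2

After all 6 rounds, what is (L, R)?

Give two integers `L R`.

Answer: 246 201

Derivation:
Round 1 (k=9): L=62 R=64
Round 2 (k=22): L=64 R=185
Round 3 (k=30): L=185 R=245
Round 4 (k=12): L=245 R=58
Round 5 (k=22): L=58 R=246
Round 6 (k=2): L=246 R=201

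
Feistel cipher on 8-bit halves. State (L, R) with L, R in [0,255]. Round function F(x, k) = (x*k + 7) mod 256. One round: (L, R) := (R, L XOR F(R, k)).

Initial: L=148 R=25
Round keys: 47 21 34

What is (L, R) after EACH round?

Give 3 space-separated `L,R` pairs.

Round 1 (k=47): L=25 R=10
Round 2 (k=21): L=10 R=192
Round 3 (k=34): L=192 R=141

Answer: 25,10 10,192 192,141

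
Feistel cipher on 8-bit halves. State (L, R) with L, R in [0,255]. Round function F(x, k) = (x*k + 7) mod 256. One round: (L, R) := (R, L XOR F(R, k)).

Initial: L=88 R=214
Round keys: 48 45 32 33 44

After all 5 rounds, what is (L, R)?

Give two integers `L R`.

Answer: 115 51

Derivation:
Round 1 (k=48): L=214 R=127
Round 2 (k=45): L=127 R=140
Round 3 (k=32): L=140 R=248
Round 4 (k=33): L=248 R=115
Round 5 (k=44): L=115 R=51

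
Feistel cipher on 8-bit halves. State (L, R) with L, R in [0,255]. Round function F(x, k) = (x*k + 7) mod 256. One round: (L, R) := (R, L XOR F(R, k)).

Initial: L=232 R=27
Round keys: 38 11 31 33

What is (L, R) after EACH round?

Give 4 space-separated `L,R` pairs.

Round 1 (k=38): L=27 R=225
Round 2 (k=11): L=225 R=169
Round 3 (k=31): L=169 R=159
Round 4 (k=33): L=159 R=47

Answer: 27,225 225,169 169,159 159,47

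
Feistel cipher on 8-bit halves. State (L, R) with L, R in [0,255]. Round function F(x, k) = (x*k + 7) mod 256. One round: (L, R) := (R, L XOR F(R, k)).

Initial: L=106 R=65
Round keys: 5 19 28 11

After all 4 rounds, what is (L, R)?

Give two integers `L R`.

Answer: 129 10

Derivation:
Round 1 (k=5): L=65 R=38
Round 2 (k=19): L=38 R=152
Round 3 (k=28): L=152 R=129
Round 4 (k=11): L=129 R=10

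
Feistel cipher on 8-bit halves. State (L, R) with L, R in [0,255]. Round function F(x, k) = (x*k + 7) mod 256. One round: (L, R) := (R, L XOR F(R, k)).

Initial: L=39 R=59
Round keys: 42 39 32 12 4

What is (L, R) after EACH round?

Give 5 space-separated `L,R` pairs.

Answer: 59,146 146,126 126,85 85,125 125,174

Derivation:
Round 1 (k=42): L=59 R=146
Round 2 (k=39): L=146 R=126
Round 3 (k=32): L=126 R=85
Round 4 (k=12): L=85 R=125
Round 5 (k=4): L=125 R=174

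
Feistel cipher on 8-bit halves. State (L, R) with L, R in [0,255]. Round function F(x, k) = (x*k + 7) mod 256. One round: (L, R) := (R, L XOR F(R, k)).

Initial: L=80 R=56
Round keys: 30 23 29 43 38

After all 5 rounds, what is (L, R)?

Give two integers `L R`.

Answer: 167 129

Derivation:
Round 1 (k=30): L=56 R=199
Round 2 (k=23): L=199 R=208
Round 3 (k=29): L=208 R=80
Round 4 (k=43): L=80 R=167
Round 5 (k=38): L=167 R=129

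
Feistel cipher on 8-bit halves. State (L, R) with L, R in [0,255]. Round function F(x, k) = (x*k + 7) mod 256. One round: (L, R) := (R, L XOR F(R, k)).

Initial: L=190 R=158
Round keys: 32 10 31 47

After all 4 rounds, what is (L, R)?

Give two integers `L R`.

Round 1 (k=32): L=158 R=121
Round 2 (k=10): L=121 R=95
Round 3 (k=31): L=95 R=241
Round 4 (k=47): L=241 R=25

Answer: 241 25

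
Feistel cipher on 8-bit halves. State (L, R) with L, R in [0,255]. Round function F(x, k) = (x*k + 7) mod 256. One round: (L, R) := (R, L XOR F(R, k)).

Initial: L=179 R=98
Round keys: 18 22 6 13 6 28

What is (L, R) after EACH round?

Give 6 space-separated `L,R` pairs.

Answer: 98,88 88,245 245,157 157,245 245,88 88,82

Derivation:
Round 1 (k=18): L=98 R=88
Round 2 (k=22): L=88 R=245
Round 3 (k=6): L=245 R=157
Round 4 (k=13): L=157 R=245
Round 5 (k=6): L=245 R=88
Round 6 (k=28): L=88 R=82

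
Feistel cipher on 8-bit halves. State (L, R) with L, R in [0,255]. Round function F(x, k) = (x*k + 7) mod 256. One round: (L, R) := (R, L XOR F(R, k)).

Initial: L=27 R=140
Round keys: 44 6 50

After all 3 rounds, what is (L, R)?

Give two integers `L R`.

Answer: 195 17

Derivation:
Round 1 (k=44): L=140 R=12
Round 2 (k=6): L=12 R=195
Round 3 (k=50): L=195 R=17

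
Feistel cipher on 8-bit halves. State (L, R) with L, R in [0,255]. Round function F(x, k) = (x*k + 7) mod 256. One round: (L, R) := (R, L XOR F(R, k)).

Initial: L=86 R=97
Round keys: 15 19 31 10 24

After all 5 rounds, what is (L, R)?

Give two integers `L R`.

Round 1 (k=15): L=97 R=224
Round 2 (k=19): L=224 R=198
Round 3 (k=31): L=198 R=225
Round 4 (k=10): L=225 R=23
Round 5 (k=24): L=23 R=206

Answer: 23 206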